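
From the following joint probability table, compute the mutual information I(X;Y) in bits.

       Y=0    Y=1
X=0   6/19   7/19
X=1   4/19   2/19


H(X) = 0.8997, H(Y) = 0.9980, H(X,Y) = 1.8710
I(X;Y) = H(X) + H(Y) - H(X,Y) = 0.0267 bits


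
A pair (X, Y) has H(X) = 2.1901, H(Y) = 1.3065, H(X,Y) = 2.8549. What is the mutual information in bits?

I(X;Y) = H(X) + H(Y) - H(X,Y)
I(X;Y) = 2.1901 + 1.3065 - 2.8549 = 0.6417 bits


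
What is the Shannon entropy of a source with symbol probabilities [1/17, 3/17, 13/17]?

H(X) = -Σ p(x) log₂ p(x)
  -1/17 × log₂(1/17) = 0.2404
  -3/17 × log₂(3/17) = 0.4416
  -13/17 × log₂(13/17) = 0.2960
H(X) = 0.9780 bits


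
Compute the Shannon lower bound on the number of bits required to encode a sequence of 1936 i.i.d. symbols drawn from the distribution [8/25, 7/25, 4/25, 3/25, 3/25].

Entropy H = 2.1974 bits/symbol
Minimum bits = H × n = 2.1974 × 1936
= 4254.18 bits


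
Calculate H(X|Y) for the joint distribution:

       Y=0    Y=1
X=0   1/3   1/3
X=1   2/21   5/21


H(X|Y) = Σ_y p(y) H(X|Y=y)
  p(Y=0) = 3/7, H(X|Y=0) = 0.7642
  p(Y=1) = 4/7, H(X|Y=1) = 0.9799
H(X|Y) = 0.4286×0.7642 + 0.5714×0.9799 = 0.8874 bits


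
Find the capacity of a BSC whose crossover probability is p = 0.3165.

For BSC with error probability p:
C = 1 - H(p) where H(p) is binary entropy
H(0.3165) = -0.3165 × log₂(0.3165) - 0.6835 × log₂(0.6835)
H(p) = 0.9005
C = 1 - 0.9005 = 0.0995 bits/use


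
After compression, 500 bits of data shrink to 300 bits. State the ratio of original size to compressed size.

Compression ratio = Original / Compressed
= 500 / 300 = 1.67:1


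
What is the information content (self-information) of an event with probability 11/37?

Information content I(x) = -log₂(p(x))
I = -log₂(11/37) = -log₂(0.2973)
I = 1.7500 bits


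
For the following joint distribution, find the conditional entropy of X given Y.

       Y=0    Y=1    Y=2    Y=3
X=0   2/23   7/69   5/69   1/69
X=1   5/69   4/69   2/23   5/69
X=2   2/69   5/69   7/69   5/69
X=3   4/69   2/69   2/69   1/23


H(X|Y) = Σ_y p(y) H(X|Y=y)
  p(Y=0) = 17/69, H(X|Y=0) = 1.9040
  p(Y=1) = 6/23, H(X|Y=1) = 1.8776
  p(Y=2) = 20/69, H(X|Y=2) = 1.8834
  p(Y=3) = 14/69, H(X|Y=3) = 1.8092
H(X|Y) = 0.2464×1.9040 + 0.2609×1.8776 + 0.2899×1.8834 + 0.2029×1.8092 = 1.8719 bits


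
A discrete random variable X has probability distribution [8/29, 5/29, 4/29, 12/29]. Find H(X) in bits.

H(X) = -Σ p(x) log₂ p(x)
  -8/29 × log₂(8/29) = 0.5125
  -5/29 × log₂(5/29) = 0.4373
  -4/29 × log₂(4/29) = 0.3942
  -12/29 × log₂(12/29) = 0.5268
H(X) = 1.8708 bits


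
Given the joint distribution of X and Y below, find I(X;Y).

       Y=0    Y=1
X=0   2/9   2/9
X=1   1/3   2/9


H(X) = 0.9911, H(Y) = 0.9911, H(X,Y) = 1.9749
I(X;Y) = H(X) + H(Y) - H(X,Y) = 0.0072 bits


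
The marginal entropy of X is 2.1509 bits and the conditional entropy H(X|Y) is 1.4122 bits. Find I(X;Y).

I(X;Y) = H(X) - H(X|Y)
I(X;Y) = 2.1509 - 1.4122 = 0.7387 bits


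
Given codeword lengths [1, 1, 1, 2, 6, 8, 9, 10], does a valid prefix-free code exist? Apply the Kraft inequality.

Kraft inequality: Σ 2^(-l_i) ≤ 1 for prefix-free code
Calculating: 2^(-1) + 2^(-1) + 2^(-1) + 2^(-2) + 2^(-6) + 2^(-8) + 2^(-9) + 2^(-10)
= 0.5 + 0.5 + 0.5 + 0.25 + 0.015625 + 0.00390625 + 0.001953125 + 0.0009765625
= 1.7725
Since 1.7725 > 1, prefix-free code does not exist


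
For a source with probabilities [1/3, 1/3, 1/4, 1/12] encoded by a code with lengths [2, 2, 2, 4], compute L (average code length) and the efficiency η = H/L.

Average length L = Σ p_i × l_i = 2.1667 bits
Entropy H = 1.8554 bits
Efficiency η = H/L × 100% = 85.63%


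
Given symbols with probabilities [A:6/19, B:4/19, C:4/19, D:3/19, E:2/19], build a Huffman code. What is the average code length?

Huffman tree construction:
Combine smallest probabilities repeatedly
Resulting codes:
  A: 11 (length 2)
  B: 00 (length 2)
  C: 01 (length 2)
  D: 101 (length 3)
  E: 100 (length 3)
Average length = Σ p(s) × length(s) = 2.2632 bits


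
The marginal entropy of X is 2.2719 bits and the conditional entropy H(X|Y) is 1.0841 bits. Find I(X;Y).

I(X;Y) = H(X) - H(X|Y)
I(X;Y) = 2.2719 - 1.0841 = 1.1878 bits


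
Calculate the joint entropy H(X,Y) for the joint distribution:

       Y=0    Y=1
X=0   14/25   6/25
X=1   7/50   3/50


H(X,Y) = -Σ p(x,y) log₂ p(x,y)
  p(0,0)=14/25: -0.5600 × log₂(0.5600) = 0.4684
  p(0,1)=6/25: -0.2400 × log₂(0.2400) = 0.4941
  p(1,0)=7/50: -0.1400 × log₂(0.1400) = 0.3971
  p(1,1)=3/50: -0.0600 × log₂(0.0600) = 0.2435
H(X,Y) = 1.6032 bits


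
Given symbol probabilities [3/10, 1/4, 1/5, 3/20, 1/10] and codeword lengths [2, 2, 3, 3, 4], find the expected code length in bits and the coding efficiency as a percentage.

Average length L = Σ p_i × l_i = 2.5500 bits
Entropy H = 2.2282 bits
Efficiency η = H/L × 100% = 87.38%


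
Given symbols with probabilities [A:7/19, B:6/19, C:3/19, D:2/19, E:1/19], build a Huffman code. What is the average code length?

Huffman tree construction:
Combine smallest probabilities repeatedly
Resulting codes:
  A: 0 (length 1)
  B: 10 (length 2)
  C: 110 (length 3)
  D: 1111 (length 4)
  E: 1110 (length 4)
Average length = Σ p(s) × length(s) = 2.1053 bits


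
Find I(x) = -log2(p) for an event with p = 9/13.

Information content I(x) = -log₂(p(x))
I = -log₂(9/13) = -log₂(0.6923)
I = 0.5305 bits


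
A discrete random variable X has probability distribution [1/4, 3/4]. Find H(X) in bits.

H(X) = -Σ p(x) log₂ p(x)
  -1/4 × log₂(1/4) = 0.5000
  -3/4 × log₂(3/4) = 0.3113
H(X) = 0.8113 bits


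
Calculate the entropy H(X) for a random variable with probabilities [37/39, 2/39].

H(X) = -Σ p(x) log₂ p(x)
  -37/39 × log₂(37/39) = 0.0721
  -2/39 × log₂(2/39) = 0.2198
H(X) = 0.2918 bits


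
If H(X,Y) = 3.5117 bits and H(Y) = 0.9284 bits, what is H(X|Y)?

Chain rule: H(X,Y) = H(X|Y) + H(Y)
H(X|Y) = H(X,Y) - H(Y) = 3.5117 - 0.9284 = 2.5833 bits


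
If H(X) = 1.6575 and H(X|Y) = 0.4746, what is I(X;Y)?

I(X;Y) = H(X) - H(X|Y)
I(X;Y) = 1.6575 - 0.4746 = 1.1829 bits


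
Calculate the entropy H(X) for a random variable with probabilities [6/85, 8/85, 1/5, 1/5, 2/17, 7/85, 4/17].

H(X) = -Σ p(x) log₂ p(x)
  -6/85 × log₂(6/85) = 0.2700
  -8/85 × log₂(8/85) = 0.3209
  -1/5 × log₂(1/5) = 0.4644
  -1/5 × log₂(1/5) = 0.4644
  -2/17 × log₂(2/17) = 0.3632
  -7/85 × log₂(7/85) = 0.2966
  -4/17 × log₂(4/17) = 0.4912
H(X) = 2.6707 bits


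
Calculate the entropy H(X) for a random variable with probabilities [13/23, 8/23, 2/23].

H(X) = -Σ p(x) log₂ p(x)
  -13/23 × log₂(13/23) = 0.4652
  -8/23 × log₂(8/23) = 0.5299
  -2/23 × log₂(2/23) = 0.3064
H(X) = 1.3016 bits


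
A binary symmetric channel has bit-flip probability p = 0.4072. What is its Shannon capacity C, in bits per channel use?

For BSC with error probability p:
C = 1 - H(p) where H(p) is binary entropy
H(0.4072) = -0.4072 × log₂(0.4072) - 0.5928 × log₂(0.5928)
H(p) = 0.9750
C = 1 - 0.9750 = 0.0250 bits/use


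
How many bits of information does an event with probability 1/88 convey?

Information content I(x) = -log₂(p(x))
I = -log₂(1/88) = -log₂(0.0114)
I = 6.4594 bits


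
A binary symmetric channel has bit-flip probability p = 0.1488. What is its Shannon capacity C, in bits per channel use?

For BSC with error probability p:
C = 1 - H(p) where H(p) is binary entropy
H(0.1488) = -0.1488 × log₂(0.1488) - 0.8512 × log₂(0.8512)
H(p) = 0.6068
C = 1 - 0.6068 = 0.3932 bits/use


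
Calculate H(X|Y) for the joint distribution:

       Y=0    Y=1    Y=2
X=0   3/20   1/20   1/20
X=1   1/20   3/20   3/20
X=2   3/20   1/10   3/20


H(X|Y) = Σ_y p(y) H(X|Y=y)
  p(Y=0) = 7/20, H(X|Y=0) = 1.4488
  p(Y=1) = 3/10, H(X|Y=1) = 1.4591
  p(Y=2) = 7/20, H(X|Y=2) = 1.4488
H(X|Y) = 0.3500×1.4488 + 0.3000×1.4591 + 0.3500×1.4488 = 1.4519 bits


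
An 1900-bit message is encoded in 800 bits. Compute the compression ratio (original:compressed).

Compression ratio = Original / Compressed
= 1900 / 800 = 2.38:1


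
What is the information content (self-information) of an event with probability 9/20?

Information content I(x) = -log₂(p(x))
I = -log₂(9/20) = -log₂(0.4500)
I = 1.1520 bits


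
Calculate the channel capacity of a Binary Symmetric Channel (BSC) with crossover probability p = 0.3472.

For BSC with error probability p:
C = 1 - H(p) where H(p) is binary entropy
H(0.3472) = -0.3472 × log₂(0.3472) - 0.6528 × log₂(0.6528)
H(p) = 0.9315
C = 1 - 0.9315 = 0.0685 bits/use


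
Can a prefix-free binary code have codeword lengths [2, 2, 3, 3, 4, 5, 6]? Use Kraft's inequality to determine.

Kraft inequality: Σ 2^(-l_i) ≤ 1 for prefix-free code
Calculating: 2^(-2) + 2^(-2) + 2^(-3) + 2^(-3) + 2^(-4) + 2^(-5) + 2^(-6)
= 0.25 + 0.25 + 0.125 + 0.125 + 0.0625 + 0.03125 + 0.015625
= 0.8594
Since 0.8594 ≤ 1, prefix-free code exists


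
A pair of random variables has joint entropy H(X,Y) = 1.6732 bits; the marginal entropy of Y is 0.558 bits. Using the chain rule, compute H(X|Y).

Chain rule: H(X,Y) = H(X|Y) + H(Y)
H(X|Y) = H(X,Y) - H(Y) = 1.6732 - 0.558 = 1.1152 bits


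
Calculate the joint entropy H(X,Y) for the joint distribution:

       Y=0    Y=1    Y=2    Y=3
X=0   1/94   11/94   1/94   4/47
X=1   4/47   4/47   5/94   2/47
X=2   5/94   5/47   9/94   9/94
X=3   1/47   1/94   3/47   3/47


H(X,Y) = -Σ p(x,y) log₂ p(x,y)
  p(0,0)=1/94: -0.0106 × log₂(0.0106) = 0.0697
  p(0,1)=11/94: -0.1170 × log₂(0.1170) = 0.3622
  p(0,2)=1/94: -0.0106 × log₂(0.0106) = 0.0697
  p(0,3)=4/47: -0.0851 × log₂(0.0851) = 0.3025
  p(1,0)=4/47: -0.0851 × log₂(0.0851) = 0.3025
  p(1,1)=4/47: -0.0851 × log₂(0.0851) = 0.3025
  p(1,2)=5/94: -0.0532 × log₂(0.0532) = 0.2251
  p(1,3)=2/47: -0.0426 × log₂(0.0426) = 0.1938
  p(2,0)=5/94: -0.0532 × log₂(0.0532) = 0.2251
  p(2,1)=5/47: -0.1064 × log₂(0.1064) = 0.3439
  p(2,2)=9/94: -0.0957 × log₂(0.0957) = 0.3241
  p(2,3)=9/94: -0.0957 × log₂(0.0957) = 0.3241
  p(3,0)=1/47: -0.0213 × log₂(0.0213) = 0.1182
  p(3,1)=1/94: -0.0106 × log₂(0.0106) = 0.0697
  p(3,2)=3/47: -0.0638 × log₂(0.0638) = 0.2534
  p(3,3)=3/47: -0.0638 × log₂(0.0638) = 0.2534
H(X,Y) = 3.7400 bits


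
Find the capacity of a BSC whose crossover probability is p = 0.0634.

For BSC with error probability p:
C = 1 - H(p) where H(p) is binary entropy
H(0.0634) = -0.0634 × log₂(0.0634) - 0.9366 × log₂(0.9366)
H(p) = 0.3408
C = 1 - 0.3408 = 0.6592 bits/use


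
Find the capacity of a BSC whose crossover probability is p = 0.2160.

For BSC with error probability p:
C = 1 - H(p) where H(p) is binary entropy
H(0.2160) = -0.2160 × log₂(0.2160) - 0.7840 × log₂(0.7840)
H(p) = 0.7528
C = 1 - 0.7528 = 0.2472 bits/use


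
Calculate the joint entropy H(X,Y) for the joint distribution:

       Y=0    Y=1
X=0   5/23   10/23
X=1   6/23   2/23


H(X,Y) = -Σ p(x,y) log₂ p(x,y)
  p(0,0)=5/23: -0.2174 × log₂(0.2174) = 0.4786
  p(0,1)=10/23: -0.4348 × log₂(0.4348) = 0.5224
  p(1,0)=6/23: -0.2609 × log₂(0.2609) = 0.5057
  p(1,1)=2/23: -0.0870 × log₂(0.0870) = 0.3064
H(X,Y) = 1.8132 bits


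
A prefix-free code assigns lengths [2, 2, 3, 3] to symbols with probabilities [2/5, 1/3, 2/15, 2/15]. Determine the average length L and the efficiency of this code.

Average length L = Σ p_i × l_i = 2.2667 bits
Entropy H = 1.8323 bits
Efficiency η = H/L × 100% = 80.84%


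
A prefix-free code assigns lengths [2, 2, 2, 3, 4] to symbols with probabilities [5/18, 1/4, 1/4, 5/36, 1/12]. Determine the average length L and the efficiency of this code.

Average length L = Σ p_i × l_i = 2.3056 bits
Entropy H = 2.2076 bits
Efficiency η = H/L × 100% = 95.75%


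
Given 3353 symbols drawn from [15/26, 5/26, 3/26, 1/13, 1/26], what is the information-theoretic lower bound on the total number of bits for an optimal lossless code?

Entropy H = 1.7401 bits/symbol
Minimum bits = H × n = 1.7401 × 3353
= 5834.68 bits


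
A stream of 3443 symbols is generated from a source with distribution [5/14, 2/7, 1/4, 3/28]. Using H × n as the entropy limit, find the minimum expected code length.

Entropy H = 1.8922 bits/symbol
Minimum bits = H × n = 1.8922 × 3443
= 6514.68 bits


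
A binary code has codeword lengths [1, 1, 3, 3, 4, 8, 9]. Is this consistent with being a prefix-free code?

Kraft inequality: Σ 2^(-l_i) ≤ 1 for prefix-free code
Calculating: 2^(-1) + 2^(-1) + 2^(-3) + 2^(-3) + 2^(-4) + 2^(-8) + 2^(-9)
= 0.5 + 0.5 + 0.125 + 0.125 + 0.0625 + 0.00390625 + 0.001953125
= 1.3184
Since 1.3184 > 1, prefix-free code does not exist


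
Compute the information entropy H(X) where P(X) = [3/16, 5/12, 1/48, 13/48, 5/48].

H(X) = -Σ p(x) log₂ p(x)
  -3/16 × log₂(3/16) = 0.4528
  -5/12 × log₂(5/12) = 0.5263
  -1/48 × log₂(1/48) = 0.1164
  -13/48 × log₂(13/48) = 0.5104
  -5/48 × log₂(5/48) = 0.3399
H(X) = 1.9457 bits


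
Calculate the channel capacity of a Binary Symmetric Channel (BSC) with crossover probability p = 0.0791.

For BSC with error probability p:
C = 1 - H(p) where H(p) is binary entropy
H(0.0791) = -0.0791 × log₂(0.0791) - 0.9209 × log₂(0.9209)
H(p) = 0.3990
C = 1 - 0.3990 = 0.6010 bits/use


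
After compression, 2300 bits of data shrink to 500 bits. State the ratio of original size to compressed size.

Compression ratio = Original / Compressed
= 2300 / 500 = 4.60:1


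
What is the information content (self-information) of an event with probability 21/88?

Information content I(x) = -log₂(p(x))
I = -log₂(21/88) = -log₂(0.2386)
I = 2.0671 bits


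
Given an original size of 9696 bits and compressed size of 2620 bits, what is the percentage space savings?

Space savings = (1 - Compressed/Original) × 100%
= (1 - 2620/9696) × 100%
= 72.98%


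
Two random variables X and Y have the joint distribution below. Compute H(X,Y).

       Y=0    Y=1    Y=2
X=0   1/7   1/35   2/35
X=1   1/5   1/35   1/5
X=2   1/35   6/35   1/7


H(X,Y) = -Σ p(x,y) log₂ p(x,y)
  p(0,0)=1/7: -0.1429 × log₂(0.1429) = 0.4011
  p(0,1)=1/35: -0.0286 × log₂(0.0286) = 0.1466
  p(0,2)=2/35: -0.0571 × log₂(0.0571) = 0.2360
  p(1,0)=1/5: -0.2000 × log₂(0.2000) = 0.4644
  p(1,1)=1/35: -0.0286 × log₂(0.0286) = 0.1466
  p(1,2)=1/5: -0.2000 × log₂(0.2000) = 0.4644
  p(2,0)=1/35: -0.0286 × log₂(0.0286) = 0.1466
  p(2,1)=6/35: -0.1714 × log₂(0.1714) = 0.4362
  p(2,2)=1/7: -0.1429 × log₂(0.1429) = 0.4011
H(X,Y) = 2.8427 bits


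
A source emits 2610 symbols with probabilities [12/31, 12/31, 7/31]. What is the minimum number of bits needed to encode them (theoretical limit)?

Entropy H = 1.5448 bits/symbol
Minimum bits = H × n = 1.5448 × 2610
= 4031.99 bits


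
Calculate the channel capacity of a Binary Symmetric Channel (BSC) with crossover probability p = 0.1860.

For BSC with error probability p:
C = 1 - H(p) where H(p) is binary entropy
H(0.1860) = -0.1860 × log₂(0.1860) - 0.8140 × log₂(0.8140)
H(p) = 0.6930
C = 1 - 0.6930 = 0.3070 bits/use


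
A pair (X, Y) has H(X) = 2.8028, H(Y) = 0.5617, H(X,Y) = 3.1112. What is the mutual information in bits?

I(X;Y) = H(X) + H(Y) - H(X,Y)
I(X;Y) = 2.8028 + 0.5617 - 3.1112 = 0.2533 bits


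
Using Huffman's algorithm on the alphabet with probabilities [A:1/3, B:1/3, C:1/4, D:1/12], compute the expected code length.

Huffman tree construction:
Combine smallest probabilities repeatedly
Resulting codes:
  A: 10 (length 2)
  B: 11 (length 2)
  C: 01 (length 2)
  D: 00 (length 2)
Average length = Σ p(s) × length(s) = 2.0000 bits


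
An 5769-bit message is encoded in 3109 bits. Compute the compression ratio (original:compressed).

Compression ratio = Original / Compressed
= 5769 / 3109 = 1.86:1


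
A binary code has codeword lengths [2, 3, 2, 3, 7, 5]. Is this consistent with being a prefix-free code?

Kraft inequality: Σ 2^(-l_i) ≤ 1 for prefix-free code
Calculating: 2^(-2) + 2^(-3) + 2^(-2) + 2^(-3) + 2^(-7) + 2^(-5)
= 0.25 + 0.125 + 0.25 + 0.125 + 0.0078125 + 0.03125
= 0.7891
Since 0.7891 ≤ 1, prefix-free code exists


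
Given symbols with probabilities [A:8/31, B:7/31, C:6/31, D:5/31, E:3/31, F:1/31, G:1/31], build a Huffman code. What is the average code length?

Huffman tree construction:
Combine smallest probabilities repeatedly
Resulting codes:
  A: 10 (length 2)
  B: 01 (length 2)
  C: 00 (length 2)
  D: 110 (length 3)
  E: 1111 (length 4)
  F: 11100 (length 5)
  G: 11101 (length 5)
Average length = Σ p(s) × length(s) = 2.5484 bits


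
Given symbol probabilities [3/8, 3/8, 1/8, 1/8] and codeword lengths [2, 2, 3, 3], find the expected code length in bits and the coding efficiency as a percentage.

Average length L = Σ p_i × l_i = 2.2500 bits
Entropy H = 1.8113 bits
Efficiency η = H/L × 100% = 80.50%


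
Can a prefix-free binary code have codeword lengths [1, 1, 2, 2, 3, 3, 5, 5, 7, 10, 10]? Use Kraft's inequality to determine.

Kraft inequality: Σ 2^(-l_i) ≤ 1 for prefix-free code
Calculating: 2^(-1) + 2^(-1) + 2^(-2) + 2^(-2) + 2^(-3) + 2^(-3) + 2^(-5) + 2^(-5) + 2^(-7) + 2^(-10) + 2^(-10)
= 0.5 + 0.5 + 0.25 + 0.25 + 0.125 + 0.125 + 0.03125 + 0.03125 + 0.0078125 + 0.0009765625 + 0.0009765625
= 1.8223
Since 1.8223 > 1, prefix-free code does not exist


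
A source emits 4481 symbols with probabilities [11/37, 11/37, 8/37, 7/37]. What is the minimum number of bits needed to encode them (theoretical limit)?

Entropy H = 1.9727 bits/symbol
Minimum bits = H × n = 1.9727 × 4481
= 8839.78 bits


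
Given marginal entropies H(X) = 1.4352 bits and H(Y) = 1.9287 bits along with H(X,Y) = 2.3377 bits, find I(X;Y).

I(X;Y) = H(X) + H(Y) - H(X,Y)
I(X;Y) = 1.4352 + 1.9287 - 2.3377 = 1.0262 bits


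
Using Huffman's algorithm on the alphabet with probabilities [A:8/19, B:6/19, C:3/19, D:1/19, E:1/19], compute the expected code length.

Huffman tree construction:
Combine smallest probabilities repeatedly
Resulting codes:
  A: 0 (length 1)
  B: 11 (length 2)
  C: 101 (length 3)
  D: 1000 (length 4)
  E: 1001 (length 4)
Average length = Σ p(s) × length(s) = 1.9474 bits


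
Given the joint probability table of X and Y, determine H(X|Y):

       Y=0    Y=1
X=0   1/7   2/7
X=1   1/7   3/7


H(X|Y) = Σ_y p(y) H(X|Y=y)
  p(Y=0) = 2/7, H(X|Y=0) = 1.0000
  p(Y=1) = 5/7, H(X|Y=1) = 0.9710
H(X|Y) = 0.2857×1.0000 + 0.7143×0.9710 = 0.9793 bits


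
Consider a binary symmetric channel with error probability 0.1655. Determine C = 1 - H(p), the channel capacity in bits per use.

For BSC with error probability p:
C = 1 - H(p) where H(p) is binary entropy
H(0.1655) = -0.1655 × log₂(0.1655) - 0.8345 × log₂(0.8345)
H(p) = 0.6473
C = 1 - 0.6473 = 0.3527 bits/use


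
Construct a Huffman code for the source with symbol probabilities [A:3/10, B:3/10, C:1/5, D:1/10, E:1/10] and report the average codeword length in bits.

Huffman tree construction:
Combine smallest probabilities repeatedly
Resulting codes:
  A: 10 (length 2)
  B: 11 (length 2)
  C: 00 (length 2)
  D: 010 (length 3)
  E: 011 (length 3)
Average length = Σ p(s) × length(s) = 2.2000 bits


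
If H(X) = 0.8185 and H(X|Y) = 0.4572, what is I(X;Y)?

I(X;Y) = H(X) - H(X|Y)
I(X;Y) = 0.8185 - 0.4572 = 0.3613 bits


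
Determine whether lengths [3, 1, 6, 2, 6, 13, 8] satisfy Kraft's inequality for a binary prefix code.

Kraft inequality: Σ 2^(-l_i) ≤ 1 for prefix-free code
Calculating: 2^(-3) + 2^(-1) + 2^(-6) + 2^(-2) + 2^(-6) + 2^(-13) + 2^(-8)
= 0.125 + 0.5 + 0.015625 + 0.25 + 0.015625 + 0.0001220703125 + 0.00390625
= 0.9103
Since 0.9103 ≤ 1, prefix-free code exists


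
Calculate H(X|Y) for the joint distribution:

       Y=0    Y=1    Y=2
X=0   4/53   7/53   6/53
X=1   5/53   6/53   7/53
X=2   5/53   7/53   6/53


H(X|Y) = Σ_y p(y) H(X|Y=y)
  p(Y=0) = 14/53, H(X|Y=0) = 1.5774
  p(Y=1) = 20/53, H(X|Y=1) = 1.5813
  p(Y=2) = 19/53, H(X|Y=2) = 1.5810
H(X|Y) = 0.2642×1.5774 + 0.3774×1.5813 + 0.3585×1.5810 = 1.5802 bits


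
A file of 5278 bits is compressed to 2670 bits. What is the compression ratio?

Compression ratio = Original / Compressed
= 5278 / 2670 = 1.98:1


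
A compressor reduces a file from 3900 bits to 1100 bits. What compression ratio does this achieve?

Compression ratio = Original / Compressed
= 3900 / 1100 = 3.55:1


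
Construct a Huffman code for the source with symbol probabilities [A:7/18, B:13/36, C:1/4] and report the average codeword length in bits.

Huffman tree construction:
Combine smallest probabilities repeatedly
Resulting codes:
  A: 0 (length 1)
  B: 11 (length 2)
  C: 10 (length 2)
Average length = Σ p(s) × length(s) = 1.6111 bits


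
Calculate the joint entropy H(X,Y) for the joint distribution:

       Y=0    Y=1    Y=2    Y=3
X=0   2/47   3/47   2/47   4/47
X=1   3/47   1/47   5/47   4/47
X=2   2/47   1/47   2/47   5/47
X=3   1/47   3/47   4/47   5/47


H(X,Y) = -Σ p(x,y) log₂ p(x,y)
  p(0,0)=2/47: -0.0426 × log₂(0.0426) = 0.1938
  p(0,1)=3/47: -0.0638 × log₂(0.0638) = 0.2534
  p(0,2)=2/47: -0.0426 × log₂(0.0426) = 0.1938
  p(0,3)=4/47: -0.0851 × log₂(0.0851) = 0.3025
  p(1,0)=3/47: -0.0638 × log₂(0.0638) = 0.2534
  p(1,1)=1/47: -0.0213 × log₂(0.0213) = 0.1182
  p(1,2)=5/47: -0.1064 × log₂(0.1064) = 0.3439
  p(1,3)=4/47: -0.0851 × log₂(0.0851) = 0.3025
  p(2,0)=2/47: -0.0426 × log₂(0.0426) = 0.1938
  p(2,1)=1/47: -0.0213 × log₂(0.0213) = 0.1182
  p(2,2)=2/47: -0.0426 × log₂(0.0426) = 0.1938
  p(2,3)=5/47: -0.1064 × log₂(0.1064) = 0.3439
  p(3,0)=1/47: -0.0213 × log₂(0.0213) = 0.1182
  p(3,1)=3/47: -0.0638 × log₂(0.0638) = 0.2534
  p(3,2)=4/47: -0.0851 × log₂(0.0851) = 0.3025
  p(3,3)=5/47: -0.1064 × log₂(0.1064) = 0.3439
H(X,Y) = 3.8292 bits


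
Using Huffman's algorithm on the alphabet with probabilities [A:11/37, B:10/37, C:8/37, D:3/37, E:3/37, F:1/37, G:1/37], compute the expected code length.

Huffman tree construction:
Combine smallest probabilities repeatedly
Resulting codes:
  A: 11 (length 2)
  B: 10 (length 2)
  C: 00 (length 2)
  D: 0111 (length 4)
  E: 010 (length 3)
  F: 01100 (length 5)
  G: 01101 (length 5)
Average length = Σ p(s) × length(s) = 2.4054 bits


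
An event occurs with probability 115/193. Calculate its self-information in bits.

Information content I(x) = -log₂(p(x))
I = -log₂(115/193) = -log₂(0.5959)
I = 0.7470 bits


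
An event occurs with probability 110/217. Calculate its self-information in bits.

Information content I(x) = -log₂(p(x))
I = -log₂(110/217) = -log₂(0.5069)
I = 0.9802 bits


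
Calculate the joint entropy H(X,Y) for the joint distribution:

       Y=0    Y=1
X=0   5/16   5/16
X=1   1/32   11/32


H(X,Y) = -Σ p(x,y) log₂ p(x,y)
  p(0,0)=5/16: -0.3125 × log₂(0.3125) = 0.5244
  p(0,1)=5/16: -0.3125 × log₂(0.3125) = 0.5244
  p(1,0)=1/32: -0.0312 × log₂(0.0312) = 0.1562
  p(1,1)=11/32: -0.3438 × log₂(0.3438) = 0.5296
H(X,Y) = 1.7346 bits


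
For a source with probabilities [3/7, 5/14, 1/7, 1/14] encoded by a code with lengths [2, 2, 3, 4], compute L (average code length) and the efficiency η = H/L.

Average length L = Σ p_i × l_i = 2.2857 bits
Entropy H = 1.7274 bits
Efficiency η = H/L × 100% = 75.57%


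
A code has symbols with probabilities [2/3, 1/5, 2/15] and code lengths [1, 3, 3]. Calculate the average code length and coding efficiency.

Average length L = Σ p_i × l_i = 1.6667 bits
Entropy H = 1.2419 bits
Efficiency η = H/L × 100% = 74.52%


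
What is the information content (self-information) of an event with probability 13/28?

Information content I(x) = -log₂(p(x))
I = -log₂(13/28) = -log₂(0.4643)
I = 1.1069 bits


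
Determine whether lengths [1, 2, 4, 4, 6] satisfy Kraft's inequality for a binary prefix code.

Kraft inequality: Σ 2^(-l_i) ≤ 1 for prefix-free code
Calculating: 2^(-1) + 2^(-2) + 2^(-4) + 2^(-4) + 2^(-6)
= 0.5 + 0.25 + 0.0625 + 0.0625 + 0.015625
= 0.8906
Since 0.8906 ≤ 1, prefix-free code exists


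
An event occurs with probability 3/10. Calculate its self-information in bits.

Information content I(x) = -log₂(p(x))
I = -log₂(3/10) = -log₂(0.3000)
I = 1.7370 bits


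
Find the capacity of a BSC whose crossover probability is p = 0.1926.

For BSC with error probability p:
C = 1 - H(p) where H(p) is binary entropy
H(0.1926) = -0.1926 × log₂(0.1926) - 0.8074 × log₂(0.8074)
H(p) = 0.7069
C = 1 - 0.7069 = 0.2931 bits/use


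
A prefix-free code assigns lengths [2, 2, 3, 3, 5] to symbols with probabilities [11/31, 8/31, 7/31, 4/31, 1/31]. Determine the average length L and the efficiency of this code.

Average length L = Σ p_i × l_i = 2.4516 bits
Entropy H = 2.0605 bits
Efficiency η = H/L × 100% = 84.05%


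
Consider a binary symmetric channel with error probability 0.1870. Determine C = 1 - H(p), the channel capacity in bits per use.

For BSC with error probability p:
C = 1 - H(p) where H(p) is binary entropy
H(0.1870) = -0.1870 × log₂(0.1870) - 0.8130 × log₂(0.8130)
H(p) = 0.6952
C = 1 - 0.6952 = 0.3048 bits/use


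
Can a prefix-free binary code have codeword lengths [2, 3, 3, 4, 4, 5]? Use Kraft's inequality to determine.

Kraft inequality: Σ 2^(-l_i) ≤ 1 for prefix-free code
Calculating: 2^(-2) + 2^(-3) + 2^(-3) + 2^(-4) + 2^(-4) + 2^(-5)
= 0.25 + 0.125 + 0.125 + 0.0625 + 0.0625 + 0.03125
= 0.6562
Since 0.6562 ≤ 1, prefix-free code exists


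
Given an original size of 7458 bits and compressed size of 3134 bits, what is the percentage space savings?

Space savings = (1 - Compressed/Original) × 100%
= (1 - 3134/7458) × 100%
= 57.98%


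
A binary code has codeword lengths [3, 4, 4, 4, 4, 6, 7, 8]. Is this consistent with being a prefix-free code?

Kraft inequality: Σ 2^(-l_i) ≤ 1 for prefix-free code
Calculating: 2^(-3) + 2^(-4) + 2^(-4) + 2^(-4) + 2^(-4) + 2^(-6) + 2^(-7) + 2^(-8)
= 0.125 + 0.0625 + 0.0625 + 0.0625 + 0.0625 + 0.015625 + 0.0078125 + 0.00390625
= 0.4023
Since 0.4023 ≤ 1, prefix-free code exists


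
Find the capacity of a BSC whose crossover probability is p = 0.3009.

For BSC with error probability p:
C = 1 - H(p) where H(p) is binary entropy
H(0.3009) = -0.3009 × log₂(0.3009) - 0.6991 × log₂(0.6991)
H(p) = 0.8824
C = 1 - 0.8824 = 0.1176 bits/use


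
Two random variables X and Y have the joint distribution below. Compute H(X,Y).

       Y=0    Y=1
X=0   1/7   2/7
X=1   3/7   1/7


H(X,Y) = -Σ p(x,y) log₂ p(x,y)
  p(0,0)=1/7: -0.1429 × log₂(0.1429) = 0.4011
  p(0,1)=2/7: -0.2857 × log₂(0.2857) = 0.5164
  p(1,0)=3/7: -0.4286 × log₂(0.4286) = 0.5239
  p(1,1)=1/7: -0.1429 × log₂(0.1429) = 0.4011
H(X,Y) = 1.8424 bits


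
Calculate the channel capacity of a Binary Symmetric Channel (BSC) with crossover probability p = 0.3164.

For BSC with error probability p:
C = 1 - H(p) where H(p) is binary entropy
H(0.3164) = -0.3164 × log₂(0.3164) - 0.6836 × log₂(0.6836)
H(p) = 0.9004
C = 1 - 0.9004 = 0.0996 bits/use


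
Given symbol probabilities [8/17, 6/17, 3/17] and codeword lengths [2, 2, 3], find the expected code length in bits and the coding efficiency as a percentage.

Average length L = Σ p_i × l_i = 2.1765 bits
Entropy H = 1.4837 bits
Efficiency η = H/L × 100% = 68.17%


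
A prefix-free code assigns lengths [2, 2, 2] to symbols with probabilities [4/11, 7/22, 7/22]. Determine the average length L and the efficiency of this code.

Average length L = Σ p_i × l_i = 2.0000 bits
Entropy H = 1.5820 bits
Efficiency η = H/L × 100% = 79.10%


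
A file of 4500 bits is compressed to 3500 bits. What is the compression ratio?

Compression ratio = Original / Compressed
= 4500 / 3500 = 1.29:1


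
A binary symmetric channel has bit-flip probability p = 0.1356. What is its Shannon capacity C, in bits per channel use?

For BSC with error probability p:
C = 1 - H(p) where H(p) is binary entropy
H(0.1356) = -0.1356 × log₂(0.1356) - 0.8644 × log₂(0.8644)
H(p) = 0.5726
C = 1 - 0.5726 = 0.4274 bits/use


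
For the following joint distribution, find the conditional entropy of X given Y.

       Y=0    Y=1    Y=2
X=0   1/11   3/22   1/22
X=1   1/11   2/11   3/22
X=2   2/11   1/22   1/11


H(X|Y) = Σ_y p(y) H(X|Y=y)
  p(Y=0) = 4/11, H(X|Y=0) = 1.5000
  p(Y=1) = 4/11, H(X|Y=1) = 1.4056
  p(Y=2) = 3/11, H(X|Y=2) = 1.4591
H(X|Y) = 0.3636×1.5000 + 0.3636×1.4056 + 0.2727×1.4591 = 1.4545 bits


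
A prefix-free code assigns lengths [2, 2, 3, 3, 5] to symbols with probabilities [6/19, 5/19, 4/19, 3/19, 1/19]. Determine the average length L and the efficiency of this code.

Average length L = Σ p_i × l_i = 2.5263 bits
Entropy H = 2.1493 bits
Efficiency η = H/L × 100% = 85.08%


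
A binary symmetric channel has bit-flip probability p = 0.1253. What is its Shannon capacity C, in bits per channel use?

For BSC with error probability p:
C = 1 - H(p) where H(p) is binary entropy
H(0.1253) = -0.1253 × log₂(0.1253) - 0.8747 × log₂(0.8747)
H(p) = 0.5444
C = 1 - 0.5444 = 0.4556 bits/use


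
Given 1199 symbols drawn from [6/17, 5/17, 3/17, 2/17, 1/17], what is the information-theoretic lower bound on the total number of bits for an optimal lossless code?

Entropy H = 2.0949 bits/symbol
Minimum bits = H × n = 2.0949 × 1199
= 2511.73 bits


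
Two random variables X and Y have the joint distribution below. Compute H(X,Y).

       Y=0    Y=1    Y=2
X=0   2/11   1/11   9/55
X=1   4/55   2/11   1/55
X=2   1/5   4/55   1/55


H(X,Y) = -Σ p(x,y) log₂ p(x,y)
  p(0,0)=2/11: -0.1818 × log₂(0.1818) = 0.4472
  p(0,1)=1/11: -0.0909 × log₂(0.0909) = 0.3145
  p(0,2)=9/55: -0.1636 × log₂(0.1636) = 0.4273
  p(1,0)=4/55: -0.0727 × log₂(0.0727) = 0.2750
  p(1,1)=2/11: -0.1818 × log₂(0.1818) = 0.4472
  p(1,2)=1/55: -0.0182 × log₂(0.0182) = 0.1051
  p(2,0)=1/5: -0.2000 × log₂(0.2000) = 0.4644
  p(2,1)=4/55: -0.0727 × log₂(0.0727) = 0.2750
  p(2,2)=1/55: -0.0182 × log₂(0.0182) = 0.1051
H(X,Y) = 2.8608 bits


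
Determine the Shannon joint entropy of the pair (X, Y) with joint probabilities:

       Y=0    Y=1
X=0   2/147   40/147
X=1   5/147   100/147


H(X,Y) = -Σ p(x,y) log₂ p(x,y)
  p(0,0)=2/147: -0.0136 × log₂(0.0136) = 0.0843
  p(0,1)=40/147: -0.2721 × log₂(0.2721) = 0.5110
  p(1,0)=5/147: -0.0340 × log₂(0.0340) = 0.1659
  p(1,1)=100/147: -0.6803 × log₂(0.6803) = 0.3781
H(X,Y) = 1.1393 bits


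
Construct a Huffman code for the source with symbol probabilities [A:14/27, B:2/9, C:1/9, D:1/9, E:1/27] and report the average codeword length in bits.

Huffman tree construction:
Combine smallest probabilities repeatedly
Resulting codes:
  A: 1 (length 1)
  B: 00 (length 2)
  C: 0111 (length 4)
  D: 010 (length 3)
  E: 0110 (length 4)
Average length = Σ p(s) × length(s) = 1.8889 bits


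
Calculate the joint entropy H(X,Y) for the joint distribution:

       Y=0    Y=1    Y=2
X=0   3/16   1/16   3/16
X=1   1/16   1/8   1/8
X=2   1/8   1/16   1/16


H(X,Y) = -Σ p(x,y) log₂ p(x,y)
  p(0,0)=3/16: -0.1875 × log₂(0.1875) = 0.4528
  p(0,1)=1/16: -0.0625 × log₂(0.0625) = 0.2500
  p(0,2)=3/16: -0.1875 × log₂(0.1875) = 0.4528
  p(1,0)=1/16: -0.0625 × log₂(0.0625) = 0.2500
  p(1,1)=1/8: -0.1250 × log₂(0.1250) = 0.3750
  p(1,2)=1/8: -0.1250 × log₂(0.1250) = 0.3750
  p(2,0)=1/8: -0.1250 × log₂(0.1250) = 0.3750
  p(2,1)=1/16: -0.0625 × log₂(0.0625) = 0.2500
  p(2,2)=1/16: -0.0625 × log₂(0.0625) = 0.2500
H(X,Y) = 3.0306 bits


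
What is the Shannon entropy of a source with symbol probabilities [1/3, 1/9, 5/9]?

H(X) = -Σ p(x) log₂ p(x)
  -1/3 × log₂(1/3) = 0.5283
  -1/9 × log₂(1/9) = 0.3522
  -5/9 × log₂(5/9) = 0.4711
H(X) = 1.3516 bits


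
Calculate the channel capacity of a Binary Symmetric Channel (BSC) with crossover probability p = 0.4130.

For BSC with error probability p:
C = 1 - H(p) where H(p) is binary entropy
H(0.4130) = -0.4130 × log₂(0.4130) - 0.5870 × log₂(0.5870)
H(p) = 0.9780
C = 1 - 0.9780 = 0.0220 bits/use


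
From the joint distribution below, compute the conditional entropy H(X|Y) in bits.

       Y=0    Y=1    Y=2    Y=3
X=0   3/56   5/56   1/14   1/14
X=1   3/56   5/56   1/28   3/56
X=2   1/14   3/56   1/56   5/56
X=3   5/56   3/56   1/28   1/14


H(X|Y) = Σ_y p(y) H(X|Y=y)
  p(Y=0) = 15/56, H(X|Y=0) = 1.9656
  p(Y=1) = 2/7, H(X|Y=1) = 1.9544
  p(Y=2) = 9/56, H(X|Y=2) = 1.8366
  p(Y=3) = 2/7, H(X|Y=3) = 1.9772
H(X|Y) = 0.2679×1.9656 + 0.2857×1.9544 + 0.1607×1.8366 + 0.2857×1.9772 = 1.9450 bits


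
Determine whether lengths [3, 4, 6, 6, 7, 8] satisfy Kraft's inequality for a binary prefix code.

Kraft inequality: Σ 2^(-l_i) ≤ 1 for prefix-free code
Calculating: 2^(-3) + 2^(-4) + 2^(-6) + 2^(-6) + 2^(-7) + 2^(-8)
= 0.125 + 0.0625 + 0.015625 + 0.015625 + 0.0078125 + 0.00390625
= 0.2305
Since 0.2305 ≤ 1, prefix-free code exists


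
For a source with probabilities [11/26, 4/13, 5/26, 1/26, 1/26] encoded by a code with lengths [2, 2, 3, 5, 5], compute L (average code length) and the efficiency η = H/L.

Average length L = Σ p_i × l_i = 2.4231 bits
Entropy H = 1.8672 bits
Efficiency η = H/L × 100% = 77.06%


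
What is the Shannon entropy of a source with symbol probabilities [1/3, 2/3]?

H(X) = -Σ p(x) log₂ p(x)
  -1/3 × log₂(1/3) = 0.5283
  -2/3 × log₂(2/3) = 0.3900
H(X) = 0.9183 bits


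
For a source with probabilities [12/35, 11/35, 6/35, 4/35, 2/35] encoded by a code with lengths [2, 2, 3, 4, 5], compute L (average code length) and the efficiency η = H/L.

Average length L = Σ p_i × l_i = 2.5714 bits
Entropy H = 2.0841 bits
Efficiency η = H/L × 100% = 81.05%


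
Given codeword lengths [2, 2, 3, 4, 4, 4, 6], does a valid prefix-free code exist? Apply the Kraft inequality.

Kraft inequality: Σ 2^(-l_i) ≤ 1 for prefix-free code
Calculating: 2^(-2) + 2^(-2) + 2^(-3) + 2^(-4) + 2^(-4) + 2^(-4) + 2^(-6)
= 0.25 + 0.25 + 0.125 + 0.0625 + 0.0625 + 0.0625 + 0.015625
= 0.8281
Since 0.8281 ≤ 1, prefix-free code exists


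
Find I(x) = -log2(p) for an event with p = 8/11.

Information content I(x) = -log₂(p(x))
I = -log₂(8/11) = -log₂(0.7273)
I = 0.4594 bits


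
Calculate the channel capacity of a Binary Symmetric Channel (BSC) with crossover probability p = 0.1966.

For BSC with error probability p:
C = 1 - H(p) where H(p) is binary entropy
H(0.1966) = -0.1966 × log₂(0.1966) - 0.8034 × log₂(0.8034)
H(p) = 0.7151
C = 1 - 0.7151 = 0.2849 bits/use


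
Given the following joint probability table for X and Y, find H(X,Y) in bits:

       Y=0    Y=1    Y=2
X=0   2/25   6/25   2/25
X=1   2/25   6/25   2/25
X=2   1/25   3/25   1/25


H(X,Y) = -Σ p(x,y) log₂ p(x,y)
  p(0,0)=2/25: -0.0800 × log₂(0.0800) = 0.2915
  p(0,1)=6/25: -0.2400 × log₂(0.2400) = 0.4941
  p(0,2)=2/25: -0.0800 × log₂(0.0800) = 0.2915
  p(1,0)=2/25: -0.0800 × log₂(0.0800) = 0.2915
  p(1,1)=6/25: -0.2400 × log₂(0.2400) = 0.4941
  p(1,2)=2/25: -0.0800 × log₂(0.0800) = 0.2915
  p(2,0)=1/25: -0.0400 × log₂(0.0400) = 0.1858
  p(2,1)=3/25: -0.1200 × log₂(0.1200) = 0.3671
  p(2,2)=1/25: -0.0400 × log₂(0.0400) = 0.1858
H(X,Y) = 2.8929 bits


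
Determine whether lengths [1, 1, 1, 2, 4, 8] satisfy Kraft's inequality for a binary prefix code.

Kraft inequality: Σ 2^(-l_i) ≤ 1 for prefix-free code
Calculating: 2^(-1) + 2^(-1) + 2^(-1) + 2^(-2) + 2^(-4) + 2^(-8)
= 0.5 + 0.5 + 0.5 + 0.25 + 0.0625 + 0.00390625
= 1.8164
Since 1.8164 > 1, prefix-free code does not exist


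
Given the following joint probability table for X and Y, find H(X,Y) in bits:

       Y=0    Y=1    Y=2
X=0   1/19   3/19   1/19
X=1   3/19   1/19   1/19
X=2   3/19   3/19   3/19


H(X,Y) = -Σ p(x,y) log₂ p(x,y)
  p(0,0)=1/19: -0.0526 × log₂(0.0526) = 0.2236
  p(0,1)=3/19: -0.1579 × log₂(0.1579) = 0.4205
  p(0,2)=1/19: -0.0526 × log₂(0.0526) = 0.2236
  p(1,0)=3/19: -0.1579 × log₂(0.1579) = 0.4205
  p(1,1)=1/19: -0.0526 × log₂(0.0526) = 0.2236
  p(1,2)=1/19: -0.0526 × log₂(0.0526) = 0.2236
  p(2,0)=3/19: -0.1579 × log₂(0.1579) = 0.4205
  p(2,1)=3/19: -0.1579 × log₂(0.1579) = 0.4205
  p(2,2)=3/19: -0.1579 × log₂(0.1579) = 0.4205
H(X,Y) = 2.9966 bits


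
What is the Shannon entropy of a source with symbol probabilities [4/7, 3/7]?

H(X) = -Σ p(x) log₂ p(x)
  -4/7 × log₂(4/7) = 0.4613
  -3/7 × log₂(3/7) = 0.5239
H(X) = 0.9852 bits


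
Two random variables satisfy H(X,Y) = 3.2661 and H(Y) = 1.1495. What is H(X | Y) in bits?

Chain rule: H(X,Y) = H(X|Y) + H(Y)
H(X|Y) = H(X,Y) - H(Y) = 3.2661 - 1.1495 = 2.1166 bits


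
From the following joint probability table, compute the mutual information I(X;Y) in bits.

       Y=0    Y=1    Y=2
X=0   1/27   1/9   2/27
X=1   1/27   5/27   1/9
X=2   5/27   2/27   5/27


H(X) = 1.5305, H(Y) = 1.5664, H(X,Y) = 2.9646
I(X;Y) = H(X) + H(Y) - H(X,Y) = 0.1323 bits


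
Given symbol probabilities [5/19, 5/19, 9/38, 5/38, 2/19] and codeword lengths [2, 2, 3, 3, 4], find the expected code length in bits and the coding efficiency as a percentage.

Average length L = Σ p_i × l_i = 2.5789 bits
Entropy H = 2.2327 bits
Efficiency η = H/L × 100% = 86.58%


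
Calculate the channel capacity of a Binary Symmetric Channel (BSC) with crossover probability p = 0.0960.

For BSC with error probability p:
C = 1 - H(p) where H(p) is binary entropy
H(0.0960) = -0.0960 × log₂(0.0960) - 0.9040 × log₂(0.9040)
H(p) = 0.4562
C = 1 - 0.4562 = 0.5438 bits/use


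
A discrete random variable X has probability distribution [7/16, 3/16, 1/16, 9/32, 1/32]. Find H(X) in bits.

H(X) = -Σ p(x) log₂ p(x)
  -7/16 × log₂(7/16) = 0.5218
  -3/16 × log₂(3/16) = 0.4528
  -1/16 × log₂(1/16) = 0.2500
  -9/32 × log₂(9/32) = 0.5147
  -1/32 × log₂(1/32) = 0.1562
H(X) = 1.8956 bits


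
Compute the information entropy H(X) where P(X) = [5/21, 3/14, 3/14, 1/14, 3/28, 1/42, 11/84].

H(X) = -Σ p(x) log₂ p(x)
  -5/21 × log₂(5/21) = 0.4929
  -3/14 × log₂(3/14) = 0.4762
  -3/14 × log₂(3/14) = 0.4762
  -1/14 × log₂(1/14) = 0.2720
  -3/28 × log₂(3/28) = 0.3453
  -1/42 × log₂(1/42) = 0.1284
  -11/84 × log₂(11/84) = 0.3841
H(X) = 2.5751 bits


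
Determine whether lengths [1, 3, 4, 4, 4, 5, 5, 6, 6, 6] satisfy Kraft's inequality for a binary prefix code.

Kraft inequality: Σ 2^(-l_i) ≤ 1 for prefix-free code
Calculating: 2^(-1) + 2^(-3) + 2^(-4) + 2^(-4) + 2^(-4) + 2^(-5) + 2^(-5) + 2^(-6) + 2^(-6) + 2^(-6)
= 0.5 + 0.125 + 0.0625 + 0.0625 + 0.0625 + 0.03125 + 0.03125 + 0.015625 + 0.015625 + 0.015625
= 0.9219
Since 0.9219 ≤ 1, prefix-free code exists


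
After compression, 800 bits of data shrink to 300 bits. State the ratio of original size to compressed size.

Compression ratio = Original / Compressed
= 800 / 300 = 2.67:1


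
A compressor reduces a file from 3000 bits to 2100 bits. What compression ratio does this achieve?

Compression ratio = Original / Compressed
= 3000 / 2100 = 1.43:1


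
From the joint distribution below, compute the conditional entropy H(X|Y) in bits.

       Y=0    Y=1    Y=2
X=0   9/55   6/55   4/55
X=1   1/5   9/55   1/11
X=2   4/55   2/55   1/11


H(X|Y) = Σ_y p(y) H(X|Y=y)
  p(Y=0) = 24/55, H(X|Y=0) = 1.4773
  p(Y=1) = 17/55, H(X|Y=1) = 1.3793
  p(Y=2) = 14/55, H(X|Y=2) = 1.5774
H(X|Y) = 0.4364×1.4773 + 0.3091×1.3793 + 0.2545×1.5774 = 1.4725 bits


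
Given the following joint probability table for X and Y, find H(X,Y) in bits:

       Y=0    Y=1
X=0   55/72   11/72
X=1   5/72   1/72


H(X,Y) = -Σ p(x,y) log₂ p(x,y)
  p(0,0)=55/72: -0.7639 × log₂(0.7639) = 0.2968
  p(0,1)=11/72: -0.1528 × log₂(0.1528) = 0.4141
  p(1,0)=5/72: -0.0694 × log₂(0.0694) = 0.2672
  p(1,1)=1/72: -0.0139 × log₂(0.0139) = 0.0857
H(X,Y) = 1.0638 bits
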